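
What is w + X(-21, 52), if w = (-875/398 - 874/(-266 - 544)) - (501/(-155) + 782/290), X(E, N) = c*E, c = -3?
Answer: 9044723483/144909810 ≈ 62.416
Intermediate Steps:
X(E, N) = -3*E
w = -84594547/144909810 (w = (-875*1/398 - 874/(-810)) - (501*(-1/155) + 782*(1/290)) = (-875/398 - 874*(-1/810)) - (-501/155 + 391/145) = (-875/398 + 437/405) - 1*(-2408/4495) = -180449/161190 + 2408/4495 = -84594547/144909810 ≈ -0.58377)
w + X(-21, 52) = -84594547/144909810 - 3*(-21) = -84594547/144909810 + 63 = 9044723483/144909810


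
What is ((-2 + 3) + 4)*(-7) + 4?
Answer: -31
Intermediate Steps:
((-2 + 3) + 4)*(-7) + 4 = (1 + 4)*(-7) + 4 = 5*(-7) + 4 = -35 + 4 = -31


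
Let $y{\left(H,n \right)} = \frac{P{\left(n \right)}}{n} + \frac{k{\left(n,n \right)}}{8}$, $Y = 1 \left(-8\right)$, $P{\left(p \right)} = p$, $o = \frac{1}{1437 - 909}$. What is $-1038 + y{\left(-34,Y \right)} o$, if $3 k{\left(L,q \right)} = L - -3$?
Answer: $- \frac{13153517}{12672} \approx -1038.0$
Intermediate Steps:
$o = \frac{1}{528} \approx 0.0018939$
$k{\left(L,q \right)} = 1 + \frac{L}{3}$ ($k{\left(L,q \right)} = \frac{L - -3}{3} = \frac{L + 3}{3} = \frac{3 + L}{3} = 1 + \frac{L}{3}$)
$Y = -8$
$y{\left(H,n \right)} = \frac{9}{8} + \frac{n}{24}$ ($y{\left(H,n \right)} = \frac{n}{n} + \frac{1 + \frac{n}{3}}{8} = 1 + \left(1 + \frac{n}{3}\right) \frac{1}{8} = 1 + \left(\frac{1}{8} + \frac{n}{24}\right) = \frac{9}{8} + \frac{n}{24}$)
$-1038 + y{\left(-34,Y \right)} o = -1038 + \left(\frac{9}{8} + \frac{1}{24} \left(-8\right)\right) \frac{1}{528} = -1038 + \left(\frac{9}{8} - \frac{1}{3}\right) \frac{1}{528} = -1038 + \frac{19}{24} \cdot \frac{1}{528} = -1038 + \frac{19}{12672} = - \frac{13153517}{12672}$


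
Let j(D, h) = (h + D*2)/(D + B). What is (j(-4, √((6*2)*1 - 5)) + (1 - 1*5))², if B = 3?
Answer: (-4 + √7)² ≈ 1.8340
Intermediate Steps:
j(D, h) = (h + 2*D)/(3 + D) (j(D, h) = (h + D*2)/(D + 3) = (h + 2*D)/(3 + D))
(j(-4, √((6*2)*1 - 5)) + (1 - 1*5))² = ((√((6*2)*1 - 5) + 2*(-4))/(3 - 4) + (1 - 1*5))² = ((√(12*1 - 5) - 8)/(-1) + (1 - 5))² = (-(√(12 - 5) - 8) - 4)² = (-(√7 - 8) - 4)² = (-(-8 + √7) - 4)² = ((8 - √7) - 4)² = (4 - √7)²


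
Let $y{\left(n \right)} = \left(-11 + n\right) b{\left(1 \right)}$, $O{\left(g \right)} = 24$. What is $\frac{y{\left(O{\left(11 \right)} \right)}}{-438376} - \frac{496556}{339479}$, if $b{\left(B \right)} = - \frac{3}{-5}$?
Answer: $- \frac{1088404404961}{744097230520} \approx -1.4627$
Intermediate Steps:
$b{\left(B \right)} = \frac{3}{5}$ ($b{\left(B \right)} = \left(-3\right) \left(- \frac{1}{5}\right) = \frac{3}{5}$)
$y{\left(n \right)} = - \frac{33}{5} + \frac{3 n}{5}$ ($y{\left(n \right)} = \left(-11 + n\right) \frac{3}{5} = - \frac{33}{5} + \frac{3 n}{5}$)
$\frac{y{\left(O{\left(11 \right)} \right)}}{-438376} - \frac{496556}{339479} = \frac{- \frac{33}{5} + \frac{3}{5} \cdot 24}{-438376} - \frac{496556}{339479} = \left(- \frac{33}{5} + \frac{72}{5}\right) \left(- \frac{1}{438376}\right) - \frac{496556}{339479} = \frac{39}{5} \left(- \frac{1}{438376}\right) - \frac{496556}{339479} = - \frac{39}{2191880} - \frac{496556}{339479} = - \frac{1088404404961}{744097230520}$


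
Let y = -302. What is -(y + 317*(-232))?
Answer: 73846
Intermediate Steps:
-(y + 317*(-232)) = -(-302 + 317*(-232)) = -(-302 - 73544) = -1*(-73846) = 73846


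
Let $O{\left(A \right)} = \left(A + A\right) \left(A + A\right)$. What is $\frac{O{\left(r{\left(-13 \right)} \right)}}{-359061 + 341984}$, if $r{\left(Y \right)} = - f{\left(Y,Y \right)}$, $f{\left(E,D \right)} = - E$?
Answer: $- \frac{676}{17077} \approx -0.039585$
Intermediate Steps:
$r{\left(Y \right)} = Y$ ($r{\left(Y \right)} = - \left(-1\right) Y = Y$)
$O{\left(A \right)} = 4 A^{2}$ ($O{\left(A \right)} = 2 A 2 A = 4 A^{2}$)
$\frac{O{\left(r{\left(-13 \right)} \right)}}{-359061 + 341984} = \frac{4 \left(-13\right)^{2}}{-359061 + 341984} = \frac{4 \cdot 169}{-17077} = 676 \left(- \frac{1}{17077}\right) = - \frac{676}{17077}$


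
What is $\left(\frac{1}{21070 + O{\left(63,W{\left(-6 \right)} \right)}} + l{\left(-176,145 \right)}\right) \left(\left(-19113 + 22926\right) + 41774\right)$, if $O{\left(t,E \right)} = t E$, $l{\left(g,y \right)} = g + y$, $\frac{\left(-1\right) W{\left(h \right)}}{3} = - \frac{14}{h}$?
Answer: $- \frac{29152795326}{20629} \approx -1.4132 \cdot 10^{6}$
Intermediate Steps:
$W{\left(h \right)} = \frac{42}{h}$ ($W{\left(h \right)} = - 3 \left(- \frac{14}{h}\right) = \frac{42}{h}$)
$O{\left(t,E \right)} = E t$
$\left(\frac{1}{21070 + O{\left(63,W{\left(-6 \right)} \right)}} + l{\left(-176,145 \right)}\right) \left(\left(-19113 + 22926\right) + 41774\right) = \left(\frac{1}{21070 + \frac{42}{-6} \cdot 63} + \left(-176 + 145\right)\right) \left(\left(-19113 + 22926\right) + 41774\right) = \left(\frac{1}{21070 + 42 \left(- \frac{1}{6}\right) 63} - 31\right) \left(3813 + 41774\right) = \left(\frac{1}{21070 - 441} - 31\right) 45587 = \left(\frac{1}{20629} - 31\right) 45587 = \left(- \frac{639498}{20629}\right) 45587 = - \frac{29152795326}{20629}$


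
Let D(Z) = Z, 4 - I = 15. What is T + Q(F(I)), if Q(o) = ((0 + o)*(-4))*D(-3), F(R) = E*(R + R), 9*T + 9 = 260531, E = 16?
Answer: 222506/9 ≈ 24723.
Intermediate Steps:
I = -11 (I = 4 - 1*15 = 4 - 15 = -11)
T = 260522/9 (T = -1 + (⅑)*260531 = -1 + 260531/9 = 260522/9 ≈ 28947.)
F(R) = 32*R (F(R) = 16*(R + R) = 16*(2*R) = 32*R)
Q(o) = 12*o (Q(o) = ((0 + o)*(-4))*(-3) = (o*(-4))*(-3) = -4*o*(-3) = 12*o)
T + Q(F(I)) = 260522/9 + 12*(32*(-11)) = 260522/9 + 12*(-352) = 260522/9 - 4224 = 222506/9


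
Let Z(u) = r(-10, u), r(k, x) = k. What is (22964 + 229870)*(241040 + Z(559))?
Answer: 60940579020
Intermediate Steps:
Z(u) = -10
(22964 + 229870)*(241040 + Z(559)) = (22964 + 229870)*(241040 - 10) = 252834*241030 = 60940579020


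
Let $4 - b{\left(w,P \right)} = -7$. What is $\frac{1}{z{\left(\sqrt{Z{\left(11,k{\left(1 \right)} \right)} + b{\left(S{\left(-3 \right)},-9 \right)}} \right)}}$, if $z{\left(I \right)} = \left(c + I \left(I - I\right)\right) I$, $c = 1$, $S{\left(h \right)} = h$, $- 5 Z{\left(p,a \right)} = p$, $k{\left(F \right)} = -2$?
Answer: $\frac{\sqrt{55}}{22} \approx 0.3371$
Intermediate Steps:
$Z{\left(p,a \right)} = - \frac{p}{5}$
$b{\left(w,P \right)} = 11$ ($b{\left(w,P \right)} = 4 - -7 = 4 + 7 = 11$)
$z{\left(I \right)} = I$ ($z{\left(I \right)} = \left(1 + I \left(I - I\right)\right) I = \left(1 + I 0\right) I = \left(1 + 0\right) I = 1 I = I$)
$\frac{1}{z{\left(\sqrt{Z{\left(11,k{\left(1 \right)} \right)} + b{\left(S{\left(-3 \right)},-9 \right)}} \right)}} = \frac{1}{\sqrt{\left(- \frac{1}{5}\right) 11 + 11}} = \frac{1}{\sqrt{- \frac{11}{5} + 11}} = \frac{1}{\sqrt{\frac{44}{5}}} = \frac{1}{\frac{2}{5} \sqrt{55}} = \frac{\sqrt{55}}{22}$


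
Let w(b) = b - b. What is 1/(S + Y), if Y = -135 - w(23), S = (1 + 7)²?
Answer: -1/71 ≈ -0.014085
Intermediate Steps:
w(b) = 0
S = 64 (S = 8² = 64)
Y = -135 (Y = -135 - 1*0 = -135 + 0 = -135)
1/(S + Y) = 1/(64 - 135) = 1/(-71) = -1/71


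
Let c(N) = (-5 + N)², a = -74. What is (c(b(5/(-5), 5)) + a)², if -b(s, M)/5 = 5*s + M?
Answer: 2401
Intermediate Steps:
b(s, M) = -25*s - 5*M (b(s, M) = -5*(5*s + M) = -5*(M + 5*s) = -25*s - 5*M)
(c(b(5/(-5), 5)) + a)² = ((-5 + (-125/(-5) - 5*5))² - 74)² = ((-5 + (-125*(-1)/5 - 25))² - 74)² = ((-5 + (-25*(-1) - 25))² - 74)² = ((-5 + (25 - 25))² - 74)² = ((-5 + 0)² - 74)² = ((-5)² - 74)² = (25 - 74)² = (-49)² = 2401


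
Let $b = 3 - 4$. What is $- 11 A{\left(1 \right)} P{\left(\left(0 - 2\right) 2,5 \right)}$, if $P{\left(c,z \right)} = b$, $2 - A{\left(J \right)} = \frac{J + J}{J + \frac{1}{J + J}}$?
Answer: $\frac{22}{3} \approx 7.3333$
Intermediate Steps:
$A{\left(J \right)} = 2 - \frac{2 J}{J + \frac{1}{2 J}}$ ($A{\left(J \right)} = 2 - \frac{J + J}{J + \frac{1}{J + J}} = 2 - \frac{2 J}{J + \frac{1}{2 J}}$)
$b = -1$ ($b = 3 - 4 = -1$)
$P{\left(c,z \right)} = -1$
$- 11 A{\left(1 \right)} P{\left(\left(0 - 2\right) 2,5 \right)} = - 11 \frac{2}{1 + 2 \cdot 1^{2}} \left(-1\right) = - 11 \frac{2}{1 + 2 \cdot 1} \left(-1\right) = - 11 \frac{2}{1 + 2} \left(-1\right) = - 11 \cdot \frac{2}{3} \left(-1\right) = - 11 \cdot 2 \cdot \frac{1}{3} \left(-1\right) = \left(-11\right) \frac{2}{3} \left(-1\right) = \left(- \frac{22}{3}\right) \left(-1\right) = \frac{22}{3}$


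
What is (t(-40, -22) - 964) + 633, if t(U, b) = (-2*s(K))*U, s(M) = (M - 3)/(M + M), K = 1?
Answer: -411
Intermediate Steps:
s(M) = (-3 + M)/(2*M) (s(M) = (-3 + M)/((2*M)) = (-3 + M)*(1/(2*M)) = (-3 + M)/(2*M))
t(U, b) = 2*U (t(U, b) = (-(-3 + 1)/1)*U = (-(-2))*U = (-2*(-1))*U = 2*U)
(t(-40, -22) - 964) + 633 = (2*(-40) - 964) + 633 = (-80 - 964) + 633 = -1044 + 633 = -411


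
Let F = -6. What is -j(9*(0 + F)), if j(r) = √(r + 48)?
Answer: -I*√6 ≈ -2.4495*I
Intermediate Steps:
j(r) = √(48 + r)
-j(9*(0 + F)) = -√(48 + 9*(0 - 6)) = -√(48 + 9*(-6)) = -√(48 - 54) = -√(-6) = -I*√6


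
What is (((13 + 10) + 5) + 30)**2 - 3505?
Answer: -141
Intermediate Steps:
(((13 + 10) + 5) + 30)**2 - 3505 = ((23 + 5) + 30)**2 - 3505 = (28 + 30)**2 - 3505 = 58**2 - 3505 = 3364 - 3505 = -141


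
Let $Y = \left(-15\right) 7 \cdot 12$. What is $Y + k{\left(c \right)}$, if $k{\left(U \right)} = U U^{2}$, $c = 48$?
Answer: $109332$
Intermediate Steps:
$Y = -1260$ ($Y = \left(-105\right) 12 = -1260$)
$k{\left(U \right)} = U^{3}$
$Y + k{\left(c \right)} = -1260 + 48^{3} = -1260 + 110592 = 109332$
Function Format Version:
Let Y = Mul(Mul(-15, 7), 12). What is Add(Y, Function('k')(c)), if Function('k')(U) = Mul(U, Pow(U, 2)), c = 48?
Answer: 109332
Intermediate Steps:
Y = -1260 (Y = Mul(-105, 12) = -1260)
Function('k')(U) = Pow(U, 3)
Add(Y, Function('k')(c)) = Add(-1260, Pow(48, 3)) = Add(-1260, 110592) = 109332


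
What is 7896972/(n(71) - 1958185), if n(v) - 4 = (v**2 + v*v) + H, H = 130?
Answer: -2632324/649323 ≈ -4.0540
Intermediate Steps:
n(v) = 134 + 2*v**2 (n(v) = 4 + ((v**2 + v*v) + 130) = 4 + ((v**2 + v**2) + 130) = 4 + (2*v**2 + 130) = 4 + (130 + 2*v**2) = 134 + 2*v**2)
7896972/(n(71) - 1958185) = 7896972/((134 + 2*71**2) - 1958185) = 7896972/((134 + 2*5041) - 1958185) = 7896972/((134 + 10082) - 1958185) = 7896972/(10216 - 1958185) = 7896972/(-1947969) = 7896972*(-1/1947969) = -2632324/649323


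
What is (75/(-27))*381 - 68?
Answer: -3379/3 ≈ -1126.3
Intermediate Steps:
(75/(-27))*381 - 68 = (75*(-1/27))*381 - 68 = -25/9*381 - 68 = -3175/3 - 68 = -3379/3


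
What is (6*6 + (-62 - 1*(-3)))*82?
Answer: -1886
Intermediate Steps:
(6*6 + (-62 - 1*(-3)))*82 = (36 + (-62 + 3))*82 = (36 - 59)*82 = -23*82 = -1886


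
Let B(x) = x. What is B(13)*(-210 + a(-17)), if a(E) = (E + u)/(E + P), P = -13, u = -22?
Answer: -27131/10 ≈ -2713.1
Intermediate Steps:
a(E) = (-22 + E)/(-13 + E) (a(E) = (E - 22)/(E - 13) = (-22 + E)/(-13 + E))
B(13)*(-210 + a(-17)) = 13*(-210 + (-22 - 17)/(-13 - 17)) = 13*(-210 - 39/(-30)) = 13*(-210 - 1/30*(-39)) = 13*(-210 + 13/10) = 13*(-2087/10) = -27131/10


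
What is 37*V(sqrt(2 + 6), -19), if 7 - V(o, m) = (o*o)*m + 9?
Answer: 5550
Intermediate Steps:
V(o, m) = -2 - m*o**2 (V(o, m) = 7 - ((o*o)*m + 9) = 7 - (o**2*m + 9) = 7 - (m*o**2 + 9) = 7 - (9 + m*o**2) = 7 + (-9 - m*o**2) = -2 - m*o**2)
37*V(sqrt(2 + 6), -19) = 37*(-2 - 1*(-19)*(sqrt(2 + 6))**2) = 37*(-2 - 1*(-19)*(sqrt(8))**2) = 37*(-2 - 1*(-19)*(2*sqrt(2))**2) = 37*(-2 - 1*(-19)*8) = 37*(-2 + 152) = 37*150 = 5550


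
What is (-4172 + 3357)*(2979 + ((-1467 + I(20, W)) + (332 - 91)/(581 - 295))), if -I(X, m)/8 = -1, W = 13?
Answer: -354493215/286 ≈ -1.2395e+6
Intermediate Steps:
I(X, m) = 8 (I(X, m) = -8*(-1) = 8)
(-4172 + 3357)*(2979 + ((-1467 + I(20, W)) + (332 - 91)/(581 - 295))) = (-4172 + 3357)*(2979 + ((-1467 + 8) + (332 - 91)/(581 - 295))) = -815*(2979 + (-1459 + 241/286)) = -815*(2979 - 417033/286) = -815*434961/286 = -354493215/286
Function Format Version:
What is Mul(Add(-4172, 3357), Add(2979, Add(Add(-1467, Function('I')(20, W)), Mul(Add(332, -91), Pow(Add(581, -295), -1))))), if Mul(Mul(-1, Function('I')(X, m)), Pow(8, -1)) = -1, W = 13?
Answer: Rational(-354493215, 286) ≈ -1.2395e+6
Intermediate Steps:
Function('I')(X, m) = 8 (Function('I')(X, m) = Mul(-8, -1) = 8)
Mul(Add(-4172, 3357), Add(2979, Add(Add(-1467, Function('I')(20, W)), Mul(Add(332, -91), Pow(Add(581, -295), -1))))) = Mul(Add(-4172, 3357), Add(2979, Add(Add(-1467, 8), Mul(Add(332, -91), Pow(Add(581, -295), -1))))) = Mul(-815, Add(2979, Add(-1459, Mul(241, Pow(286, -1))))) = Mul(-815, Add(2979, Add(-1459, Mul(241, Rational(1, 286))))) = Mul(-815, Add(2979, Add(-1459, Rational(241, 286)))) = Mul(-815, Add(2979, Rational(-417033, 286))) = Mul(-815, Rational(434961, 286)) = Rational(-354493215, 286)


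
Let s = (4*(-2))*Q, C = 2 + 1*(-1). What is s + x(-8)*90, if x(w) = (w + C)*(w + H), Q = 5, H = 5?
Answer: 1850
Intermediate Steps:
C = 1 (C = 2 - 1 = 1)
x(w) = (1 + w)*(5 + w) (x(w) = (w + 1)*(w + 5) = (1 + w)*(5 + w))
s = -40 (s = (4*(-2))*5 = -8*5 = -40)
s + x(-8)*90 = -40 + (5 + (-8)**2 + 6*(-8))*90 = -40 + (5 + 64 - 48)*90 = -40 + 21*90 = -40 + 1890 = 1850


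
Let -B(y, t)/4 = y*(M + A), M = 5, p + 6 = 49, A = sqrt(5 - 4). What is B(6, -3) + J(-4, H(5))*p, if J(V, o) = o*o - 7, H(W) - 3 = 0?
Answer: -58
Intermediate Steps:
A = 1 (A = sqrt(1) = 1)
H(W) = 3 (H(W) = 3 + 0 = 3)
p = 43 (p = -6 + 49 = 43)
J(V, o) = -7 + o**2 (J(V, o) = o**2 - 7 = -7 + o**2)
B(y, t) = -24*y (B(y, t) = -4*y*(5 + 1) = -4*y*6 = -24*y)
B(6, -3) + J(-4, H(5))*p = -24*6 + (-7 + 3**2)*43 = -144 + (-7 + 9)*43 = -144 + 2*43 = -144 + 86 = -58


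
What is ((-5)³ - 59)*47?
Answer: -8648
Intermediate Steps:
((-5)³ - 59)*47 = (-125 - 59)*47 = -184*47 = -8648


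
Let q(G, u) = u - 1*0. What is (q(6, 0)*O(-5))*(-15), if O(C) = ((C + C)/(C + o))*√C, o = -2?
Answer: 0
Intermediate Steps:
q(G, u) = u (q(G, u) = u + 0 = u)
O(C) = 2*C^(3/2)/(-2 + C) (O(C) = ((C + C)/(C - 2))*√C = ((2*C)/(-2 + C))*√C = (2*C/(-2 + C))*√C = 2*C^(3/2)/(-2 + C))
(q(6, 0)*O(-5))*(-15) = (0*(2*(-5)^(3/2)/(-2 - 5)))*(-15) = (0*(2*(-5*I*√5)/(-7)))*(-15) = (0*(2*(-5*I*√5)*(-⅐)))*(-15) = (0*(10*I*√5/7))*(-15) = 0*(-15) = 0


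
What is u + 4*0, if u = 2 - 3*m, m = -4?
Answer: 14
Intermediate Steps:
u = 14 (u = 2 - 3*(-4) = 2 + 12 = 14)
u + 4*0 = 14 + 4*0 = 14 + 0 = 14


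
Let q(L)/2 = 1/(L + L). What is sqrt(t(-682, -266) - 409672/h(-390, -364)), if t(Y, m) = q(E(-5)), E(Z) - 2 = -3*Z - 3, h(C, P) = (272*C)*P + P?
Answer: sqrt(22669375290198)/19306378 ≈ 0.24661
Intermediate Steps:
h(C, P) = P + 272*C*P (h(C, P) = 272*C*P + P = P + 272*C*P)
E(Z) = -1 - 3*Z (E(Z) = 2 + (-3*Z - 3) = 2 + (-3 - 3*Z) = -1 - 3*Z)
q(L) = 1/L (q(L) = 2/(L + L) = 2/((2*L)) = 2*(1/(2*L)) = 1/L)
t(Y, m) = 1/14 (t(Y, m) = 1/(-1 - 3*(-5)) = 1/(-1 + 15) = 1/14)
sqrt(t(-682, -266) - 409672/h(-390, -364)) = sqrt(1/14 - 409672*(-1/(364*(1 + 272*(-390))))) = sqrt(1/14 - 409672*(-1/(364*(1 - 106080)))) = sqrt(1/14 - 409672/((-364*(-106079)))) = sqrt(1/14 - 409672/38612756) = sqrt(1/14 - 409672*1/38612756) = sqrt(1/14 - 102418/9653189) = sqrt(1174191/19306378) = sqrt(22669375290198)/19306378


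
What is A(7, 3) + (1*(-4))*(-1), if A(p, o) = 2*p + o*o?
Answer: 27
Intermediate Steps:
A(p, o) = o² + 2*p (A(p, o) = 2*p + o² = o² + 2*p)
A(7, 3) + (1*(-4))*(-1) = (3² + 2*7) + (1*(-4))*(-1) = (9 + 14) - 4*(-1) = 23 + 4 = 27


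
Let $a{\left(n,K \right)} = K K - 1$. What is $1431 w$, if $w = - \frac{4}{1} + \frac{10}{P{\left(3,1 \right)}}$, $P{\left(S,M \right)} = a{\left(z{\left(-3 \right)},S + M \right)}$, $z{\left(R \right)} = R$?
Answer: $-4770$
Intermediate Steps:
$a{\left(n,K \right)} = -1 + K^{2}$ ($a{\left(n,K \right)} = K^{2} - 1 = -1 + K^{2}$)
$P{\left(S,M \right)} = -1 + \left(M + S\right)^{2}$ ($P{\left(S,M \right)} = -1 + \left(S + M\right)^{2} = -1 + \left(M + S\right)^{2}$)
$w = - \frac{10}{3}$ ($w = - \frac{4}{1} + \frac{10}{-1 + \left(1 + 3\right)^{2}} = \left(-4\right) 1 + \frac{10}{-1 + 4^{2}} = -4 + \frac{10}{-1 + 16} = -4 + \frac{10}{15} = -4 + 10 \cdot \frac{1}{15} = -4 + \frac{2}{3} = - \frac{10}{3} \approx -3.3333$)
$1431 w = 1431 \left(- \frac{10}{3}\right) = -4770$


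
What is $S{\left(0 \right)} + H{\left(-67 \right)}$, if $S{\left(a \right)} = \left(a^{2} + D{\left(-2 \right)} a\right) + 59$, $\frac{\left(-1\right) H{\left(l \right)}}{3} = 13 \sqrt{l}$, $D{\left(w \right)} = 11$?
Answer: $59 - 39 i \sqrt{67} \approx 59.0 - 319.23 i$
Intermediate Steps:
$H{\left(l \right)} = - 39 \sqrt{l}$ ($H{\left(l \right)} = - 3 \cdot 13 \sqrt{l} = - 39 \sqrt{l}$)
$S{\left(a \right)} = 59 + a^{2} + 11 a$ ($S{\left(a \right)} = \left(a^{2} + 11 a\right) + 59 = 59 + a^{2} + 11 a$)
$S{\left(0 \right)} + H{\left(-67 \right)} = \left(59 + 0^{2} + 11 \cdot 0\right) - 39 \sqrt{-67} = \left(59 + 0 + 0\right) - 39 i \sqrt{67} = 59 - 39 i \sqrt{67}$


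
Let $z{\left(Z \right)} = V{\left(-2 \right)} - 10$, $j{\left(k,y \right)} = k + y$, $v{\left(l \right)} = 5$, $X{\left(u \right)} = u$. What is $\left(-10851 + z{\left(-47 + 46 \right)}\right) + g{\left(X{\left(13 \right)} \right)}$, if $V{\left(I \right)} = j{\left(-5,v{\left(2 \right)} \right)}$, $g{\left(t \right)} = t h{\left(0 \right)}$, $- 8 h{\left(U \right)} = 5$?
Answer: $- \frac{86953}{8} \approx -10869.0$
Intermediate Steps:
$h{\left(U \right)} = - \frac{5}{8}$ ($h{\left(U \right)} = \left(- \frac{1}{8}\right) 5 = - \frac{5}{8}$)
$g{\left(t \right)} = - \frac{5 t}{8}$ ($g{\left(t \right)} = t \left(- \frac{5}{8}\right) = - \frac{5 t}{8}$)
$V{\left(I \right)} = 0$ ($V{\left(I \right)} = -5 + 5 = 0$)
$z{\left(Z \right)} = -10$ ($z{\left(Z \right)} = 0 - 10 = -10$)
$\left(-10851 + z{\left(-47 + 46 \right)}\right) + g{\left(X{\left(13 \right)} \right)} = \left(-10851 - 10\right) - \frac{65}{8} = -10861 - \frac{65}{8} = - \frac{86953}{8}$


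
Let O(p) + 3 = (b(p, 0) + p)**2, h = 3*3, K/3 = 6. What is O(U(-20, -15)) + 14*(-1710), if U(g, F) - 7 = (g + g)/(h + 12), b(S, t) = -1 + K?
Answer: -10343567/441 ≈ -23455.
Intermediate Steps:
K = 18 (K = 3*6 = 18)
b(S, t) = 17 (b(S, t) = -1 + 18 = 17)
h = 9
U(g, F) = 7 + 2*g/21 (U(g, F) = 7 + (g + g)/(9 + 12) = 7 + (2*g)/21 = 7 + (2*g)*(1/21) = 7 + 2*g/21)
O(p) = -3 + (17 + p)**2
O(U(-20, -15)) + 14*(-1710) = (-3 + (17 + (7 + (2/21)*(-20)))**2) + 14*(-1710) = (-3 + (17 + (7 - 40/21))**2) - 23940 = (-3 + (17 + 107/21)**2) - 23940 = (-3 + (464/21)**2) - 23940 = (-3 + 215296/441) - 23940 = 213973/441 - 23940 = -10343567/441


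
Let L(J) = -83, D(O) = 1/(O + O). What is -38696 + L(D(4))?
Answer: -38779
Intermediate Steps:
D(O) = 1/(2*O)
-38696 + L(D(4)) = -38696 - 83 = -38779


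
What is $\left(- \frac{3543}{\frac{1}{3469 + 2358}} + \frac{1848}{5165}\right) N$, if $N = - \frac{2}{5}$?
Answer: $\frac{213263476434}{25825} \approx 8.258 \cdot 10^{6}$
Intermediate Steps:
$N = - \frac{2}{5}$ ($N = \left(-2\right) \frac{1}{5} = - \frac{2}{5} \approx -0.4$)
$\left(- \frac{3543}{\frac{1}{3469 + 2358}} + \frac{1848}{5165}\right) N = \left(- \frac{3543}{\frac{1}{3469 + 2358}} + \frac{1848}{5165}\right) \left(- \frac{2}{5}\right) = \left(- \frac{3543}{\frac{1}{5827}} + 1848 \cdot \frac{1}{5165}\right) \left(- \frac{2}{5}\right) = \left(- 3543 \frac{1}{\frac{1}{5827}} + \frac{1848}{5165}\right) \left(- \frac{2}{5}\right) = \left(\left(-3543\right) 5827 + \frac{1848}{5165}\right) \left(- \frac{2}{5}\right) = \left(-20645061 + \frac{1848}{5165}\right) \left(- \frac{2}{5}\right) = \left(- \frac{106631738217}{5165}\right) \left(- \frac{2}{5}\right) = \frac{213263476434}{25825}$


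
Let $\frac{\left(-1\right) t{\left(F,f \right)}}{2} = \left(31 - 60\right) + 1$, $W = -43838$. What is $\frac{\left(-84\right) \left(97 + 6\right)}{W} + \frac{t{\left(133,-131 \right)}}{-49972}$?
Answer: $\frac{53737852}{273834067} \approx 0.19624$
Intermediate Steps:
$t{\left(F,f \right)} = 56$ ($t{\left(F,f \right)} = - 2 \left(\left(31 - 60\right) + 1\right) = - 2 \left(-29 + 1\right) = \left(-2\right) \left(-28\right) = 56$)
$\frac{\left(-84\right) \left(97 + 6\right)}{W} + \frac{t{\left(133,-131 \right)}}{-49972} = \frac{\left(-84\right) \left(97 + 6\right)}{-43838} + \frac{56}{-49972} = \left(-84\right) 103 \left(- \frac{1}{43838}\right) + 56 \left(- \frac{1}{49972}\right) = \left(-8652\right) \left(- \frac{1}{43838}\right) - \frac{14}{12493} = \frac{4326}{21919} - \frac{14}{12493} = \frac{53737852}{273834067}$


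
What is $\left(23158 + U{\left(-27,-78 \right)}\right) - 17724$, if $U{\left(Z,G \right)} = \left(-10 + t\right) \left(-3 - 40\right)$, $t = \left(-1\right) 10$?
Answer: $6294$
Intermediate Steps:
$t = -10$
$U{\left(Z,G \right)} = 860$ ($U{\left(Z,G \right)} = \left(-10 - 10\right) \left(-3 - 40\right) = \left(-20\right) \left(-43\right) = 860$)
$\left(23158 + U{\left(-27,-78 \right)}\right) - 17724 = \left(23158 + 860\right) - 17724 = 24018 - 17724 = 6294$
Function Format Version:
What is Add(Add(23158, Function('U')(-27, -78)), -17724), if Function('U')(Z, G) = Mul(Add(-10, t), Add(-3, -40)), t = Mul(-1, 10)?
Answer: 6294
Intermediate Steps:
t = -10
Function('U')(Z, G) = 860 (Function('U')(Z, G) = Mul(Add(-10, -10), Add(-3, -40)) = Mul(-20, -43) = 860)
Add(Add(23158, Function('U')(-27, -78)), -17724) = Add(Add(23158, 860), -17724) = Add(24018, -17724) = 6294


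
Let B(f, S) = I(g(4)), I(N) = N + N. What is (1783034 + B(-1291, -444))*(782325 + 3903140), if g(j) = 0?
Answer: 8354343400810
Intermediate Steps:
I(N) = 2*N
B(f, S) = 0 (B(f, S) = 2*0 = 0)
(1783034 + B(-1291, -444))*(782325 + 3903140) = (1783034 + 0)*(782325 + 3903140) = 1783034*4685465 = 8354343400810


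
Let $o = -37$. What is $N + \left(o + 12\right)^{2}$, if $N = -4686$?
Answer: $-4061$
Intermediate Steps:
$N + \left(o + 12\right)^{2} = -4686 + \left(-37 + 12\right)^{2} = -4686 + \left(-25\right)^{2} = -4686 + 625 = -4061$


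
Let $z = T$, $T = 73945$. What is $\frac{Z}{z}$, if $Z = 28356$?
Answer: $\frac{28356}{73945} \approx 0.38347$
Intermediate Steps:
$z = 73945$
$\frac{Z}{z} = \frac{28356}{73945}$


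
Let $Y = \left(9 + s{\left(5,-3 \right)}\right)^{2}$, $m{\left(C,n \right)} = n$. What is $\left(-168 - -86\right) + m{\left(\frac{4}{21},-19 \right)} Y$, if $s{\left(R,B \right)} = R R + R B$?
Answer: $-6941$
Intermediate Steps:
$s{\left(R,B \right)} = R^{2} + B R$
$Y = 361$ ($Y = \left(9 + 5 \left(-3 + 5\right)\right)^{2} = \left(9 + 5 \cdot 2\right)^{2} = \left(9 + 10\right)^{2} = 19^{2} = 361$)
$\left(-168 - -86\right) + m{\left(\frac{4}{21},-19 \right)} Y = \left(-168 - -86\right) - 6859 = \left(-168 + 86\right) - 6859 = -82 - 6859 = -6941$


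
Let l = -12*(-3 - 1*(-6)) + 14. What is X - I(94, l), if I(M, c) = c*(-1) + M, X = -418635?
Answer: -418751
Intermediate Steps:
l = -22 (l = -12*(-3 + 6) + 14 = -12*3 + 14 = -36 + 14 = -22)
I(M, c) = M - c (I(M, c) = -c + M = M - c)
X - I(94, l) = -418635 - (94 - 1*(-22)) = -418635 - (94 + 22) = -418635 - 1*116 = -418635 - 116 = -418751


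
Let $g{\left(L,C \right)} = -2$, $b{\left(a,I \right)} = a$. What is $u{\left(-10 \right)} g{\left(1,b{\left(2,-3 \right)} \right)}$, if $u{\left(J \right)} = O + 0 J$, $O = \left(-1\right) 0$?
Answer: $0$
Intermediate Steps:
$O = 0$
$u{\left(J \right)} = 0$ ($u{\left(J \right)} = 0 + 0 J = 0 + 0 = 0$)
$u{\left(-10 \right)} g{\left(1,b{\left(2,-3 \right)} \right)} = 0 \left(-2\right) = 0$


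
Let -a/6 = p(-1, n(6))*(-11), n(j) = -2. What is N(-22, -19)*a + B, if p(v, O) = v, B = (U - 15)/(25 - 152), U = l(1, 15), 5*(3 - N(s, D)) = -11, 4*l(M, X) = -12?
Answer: -217842/635 ≈ -343.06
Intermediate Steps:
l(M, X) = -3 (l(M, X) = (1/4)*(-12) = -3)
N(s, D) = 26/5 (N(s, D) = 3 - 1/5*(-11) = 3 + 11/5 = 26/5)
U = -3
B = 18/127 (B = (-3 - 15)/(25 - 152) = -18/(-127) = -18*(-1/127) = 18/127 ≈ 0.14173)
a = -66 (a = -(-6)*(-11) = -6*11 = -66)
N(-22, -19)*a + B = (26/5)*(-66) + 18/127 = -1716/5 + 18/127 = -217842/635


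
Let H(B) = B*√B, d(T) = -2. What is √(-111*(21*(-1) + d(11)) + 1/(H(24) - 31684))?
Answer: √(2553 - 1/(31684 - 48*√6)) ≈ 50.527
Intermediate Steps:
H(B) = B^(3/2)
√(-111*(21*(-1) + d(11)) + 1/(H(24) - 31684)) = √(-111*(21*(-1) - 2) + 1/(24^(3/2) - 31684)) = √(-111*(-21 - 2) + 1/(48*√6 - 31684)) = √(-111*(-23) + 1/(-31684 + 48*√6)) = √(2553 + 1/(-31684 + 48*√6))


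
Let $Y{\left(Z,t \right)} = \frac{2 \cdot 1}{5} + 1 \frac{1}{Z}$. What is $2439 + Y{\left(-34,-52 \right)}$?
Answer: $\frac{414693}{170} \approx 2439.4$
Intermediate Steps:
$Y{\left(Z,t \right)} = \frac{2}{5} + \frac{1}{Z}$ ($Y{\left(Z,t \right)} = 2 \cdot \frac{1}{5} + \frac{1}{Z} = \frac{2}{5} + \frac{1}{Z}$)
$2439 + Y{\left(-34,-52 \right)} = 2439 + \left(\frac{2}{5} + \frac{1}{-34}\right) = 2439 + \left(\frac{2}{5} - \frac{1}{34}\right) = 2439 + \frac{63}{170} = \frac{414693}{170}$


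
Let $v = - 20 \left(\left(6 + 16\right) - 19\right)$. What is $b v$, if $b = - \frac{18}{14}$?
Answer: $\frac{540}{7} \approx 77.143$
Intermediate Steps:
$b = - \frac{9}{7}$ ($b = \left(-18\right) \frac{1}{14} = - \frac{9}{7} \approx -1.2857$)
$v = -60$ ($v = - 20 \left(22 - 19\right) = \left(-20\right) 3 = -60$)
$b v = \left(- \frac{9}{7}\right) \left(-60\right) = \frac{540}{7}$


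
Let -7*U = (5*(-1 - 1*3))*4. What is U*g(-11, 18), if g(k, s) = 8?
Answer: 640/7 ≈ 91.429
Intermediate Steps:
U = 80/7 (U = -5*(-1 - 1*3)*4/7 = -5*(-1 - 3)*4/7 = -5*(-4)*4/7 = -(-20)*4/7 = -1/7*(-80) = 80/7 ≈ 11.429)
U*g(-11, 18) = (80/7)*8 = 640/7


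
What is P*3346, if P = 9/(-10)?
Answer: -15057/5 ≈ -3011.4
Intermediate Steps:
P = -9/10 (P = 9*(-⅒) = -9/10 ≈ -0.90000)
P*3346 = -9/10*3346 = -15057/5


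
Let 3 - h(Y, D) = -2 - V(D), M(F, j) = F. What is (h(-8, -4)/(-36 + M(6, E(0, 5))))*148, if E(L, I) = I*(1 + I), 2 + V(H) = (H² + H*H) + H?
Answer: -2294/15 ≈ -152.93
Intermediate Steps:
V(H) = -2 + H + 2*H² (V(H) = -2 + ((H² + H*H) + H) = -2 + ((H² + H²) + H) = -2 + (2*H² + H) = -2 + (H + 2*H²) = -2 + H + 2*H²)
h(Y, D) = 3 + D + 2*D² (h(Y, D) = 3 - (-2 - (-2 + D + 2*D²)) = 3 - (-2 + (2 - D - 2*D²)) = 3 - (-D - 2*D²) = 3 + (D + 2*D²) = 3 + D + 2*D²)
(h(-8, -4)/(-36 + M(6, E(0, 5))))*148 = ((3 - 4 + 2*(-4)²)/(-36 + 6))*148 = ((3 - 4 + 2*16)/(-30))*148 = ((3 - 4 + 32)*(-1/30))*148 = (31*(-1/30))*148 = -31/30*148 = -2294/15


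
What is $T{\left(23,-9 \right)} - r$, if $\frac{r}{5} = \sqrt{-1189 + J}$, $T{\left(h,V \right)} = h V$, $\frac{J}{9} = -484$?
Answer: $-207 - 5 i \sqrt{5545} \approx -207.0 - 372.32 i$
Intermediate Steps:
$J = -4356$ ($J = 9 \left(-484\right) = -4356$)
$T{\left(h,V \right)} = V h$
$r = 5 i \sqrt{5545}$ ($r = 5 \sqrt{-1189 - 4356} = 5 \sqrt{-5545} = 5 i \sqrt{5545} \approx 372.32 i$)
$T{\left(23,-9 \right)} - r = \left(-9\right) 23 - 5 i \sqrt{5545} = -207 - 5 i \sqrt{5545}$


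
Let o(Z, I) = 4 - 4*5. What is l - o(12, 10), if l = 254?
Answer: 270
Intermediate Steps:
o(Z, I) = -16 (o(Z, I) = 4 - 20 = -16)
l - o(12, 10) = 254 - 1*(-16) = 254 + 16 = 270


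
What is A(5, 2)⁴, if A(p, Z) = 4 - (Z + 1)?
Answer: 1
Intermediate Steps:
A(p, Z) = 3 - Z (A(p, Z) = 4 - (1 + Z) = 4 + (-1 - Z) = 3 - Z)
A(5, 2)⁴ = (3 - 1*2)⁴ = (3 - 2)⁴ = 1⁴ = 1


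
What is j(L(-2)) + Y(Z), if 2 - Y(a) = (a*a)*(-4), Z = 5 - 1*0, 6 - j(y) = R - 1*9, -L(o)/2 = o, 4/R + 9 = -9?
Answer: 1055/9 ≈ 117.22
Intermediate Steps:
R = -2/9 (R = 4/(-9 - 9) = 4/(-18) = 4*(-1/18) = -2/9 ≈ -0.22222)
L(o) = -2*o
j(y) = 137/9 (j(y) = 6 - (-2/9 - 1*9) = 6 - (-2/9 - 9) = 6 - 1*(-83/9) = 6 + 83/9 = 137/9)
Z = 5 (Z = 5 + 0 = 5)
Y(a) = 2 + 4*a² (Y(a) = 2 - a*a*(-4) = 2 - a²*(-4) = 2 - (-4)*a² = 2 + 4*a²)
j(L(-2)) + Y(Z) = 137/9 + (2 + 4*5²) = 137/9 + (2 + 4*25) = 137/9 + (2 + 100) = 137/9 + 102 = 1055/9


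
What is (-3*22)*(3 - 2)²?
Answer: -66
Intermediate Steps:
(-3*22)*(3 - 2)² = -66*1² = -66*1 = -66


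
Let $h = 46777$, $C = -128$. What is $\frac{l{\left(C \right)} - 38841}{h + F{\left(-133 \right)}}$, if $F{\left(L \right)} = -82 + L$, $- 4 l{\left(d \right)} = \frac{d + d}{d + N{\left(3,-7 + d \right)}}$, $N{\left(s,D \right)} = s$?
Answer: $- \frac{156619}{187750} \approx -0.83419$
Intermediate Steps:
$l{\left(d \right)} = - \frac{d}{2 \left(3 + d\right)}$ ($l{\left(d \right)} = - \frac{\left(d + d\right) \frac{1}{d + 3}}{4} = - \frac{2 d \frac{1}{3 + d}}{4} = - \frac{d}{2 \left(3 + d\right)}$)
$\frac{l{\left(C \right)} - 38841}{h + F{\left(-133 \right)}} = \frac{\left(-1\right) \left(-128\right) \frac{1}{6 + 2 \left(-128\right)} - 38841}{46777 - 215} = \frac{\left(-1\right) \left(-128\right) \frac{1}{6 - 256} - 38841}{46777 - 215} = \frac{\left(-1\right) \left(-128\right) \frac{1}{-250} - 38841}{46562} = \left(\left(-1\right) \left(-128\right) \left(- \frac{1}{250}\right) - 38841\right) \frac{1}{46562} = \left(- \frac{64}{125} - 38841\right) \frac{1}{46562} = \left(- \frac{4855189}{125}\right) \frac{1}{46562} = - \frac{156619}{187750}$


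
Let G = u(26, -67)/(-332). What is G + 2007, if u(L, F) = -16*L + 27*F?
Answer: 668549/332 ≈ 2013.7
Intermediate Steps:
G = 2225/332 (G = (-16*26 + 27*(-67))/(-332) = (-416 - 1809)*(-1/332) = -2225*(-1/332) = 2225/332 ≈ 6.7018)
G + 2007 = 2225/332 + 2007 = 668549/332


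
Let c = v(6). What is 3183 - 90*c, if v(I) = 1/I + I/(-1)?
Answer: 3708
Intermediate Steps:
v(I) = 1/I - I (v(I) = 1/I + I*(-1) = 1/I - I)
c = -35/6 (c = 1/6 - 1*6 = 1/6 - 6 = -35/6 ≈ -5.8333)
3183 - 90*c = 3183 - 90*(-35/6) = 3183 + 525 = 3708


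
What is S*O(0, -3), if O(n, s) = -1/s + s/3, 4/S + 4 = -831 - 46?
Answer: 8/2643 ≈ 0.0030269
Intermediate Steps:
S = -4/881 (S = 4/(-4 + (-831 - 46)) = 4/(-4 - 877) = 4/(-881) = 4*(-1/881) = -4/881 ≈ -0.0045403)
O(n, s) = -1/s + s/3 (O(n, s) = -1/s + s*(⅓) = -1/s + s/3)
S*O(0, -3) = -4*(-1/(-3) + (⅓)*(-3))/881 = -4*(-1*(-⅓) - 1)/881 = -4*(⅓ - 1)/881 = -4/881*(-⅔) = 8/2643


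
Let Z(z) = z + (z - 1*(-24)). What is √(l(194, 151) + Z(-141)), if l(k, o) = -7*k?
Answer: 4*I*√101 ≈ 40.2*I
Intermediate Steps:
Z(z) = 24 + 2*z (Z(z) = z + (z + 24) = z + (24 + z) = 24 + 2*z)
√(l(194, 151) + Z(-141)) = √(-7*194 + (24 + 2*(-141))) = √(-1358 + (24 - 282)) = √(-1358 - 258) = √(-1616) = 4*I*√101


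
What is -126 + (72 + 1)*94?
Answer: 6736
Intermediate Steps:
-126 + (72 + 1)*94 = -126 + 73*94 = -126 + 6862 = 6736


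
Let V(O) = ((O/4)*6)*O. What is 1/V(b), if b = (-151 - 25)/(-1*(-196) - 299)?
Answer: 10609/46464 ≈ 0.22833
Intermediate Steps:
b = 176/103 (b = -176/(196 - 299) = -176/(-103) = -176*(-1/103) = 176/103 ≈ 1.7087)
V(O) = 3*O**2/2 (V(O) = ((O*(1/4))*6)*O = ((O/4)*6)*O = (3*O/2)*O = 3*O**2/2)
1/V(b) = 1/(3*(176/103)**2/2) = 1/((3/2)*(30976/10609)) = 1/(46464/10609) = 10609/46464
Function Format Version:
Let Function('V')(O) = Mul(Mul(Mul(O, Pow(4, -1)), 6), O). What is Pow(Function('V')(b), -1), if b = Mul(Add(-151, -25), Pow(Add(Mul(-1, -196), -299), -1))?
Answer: Rational(10609, 46464) ≈ 0.22833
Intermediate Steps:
b = Rational(176, 103) (b = Mul(-176, Pow(Add(196, -299), -1)) = Mul(-176, Pow(-103, -1)) = Mul(-176, Rational(-1, 103)) = Rational(176, 103) ≈ 1.7087)
Function('V')(O) = Mul(Rational(3, 2), Pow(O, 2)) (Function('V')(O) = Mul(Mul(Mul(O, Rational(1, 4)), 6), O) = Mul(Mul(Mul(Rational(1, 4), O), 6), O) = Mul(Mul(Rational(3, 2), O), O) = Mul(Rational(3, 2), Pow(O, 2)))
Pow(Function('V')(b), -1) = Pow(Mul(Rational(3, 2), Pow(Rational(176, 103), 2)), -1) = Pow(Mul(Rational(3, 2), Rational(30976, 10609)), -1) = Pow(Rational(46464, 10609), -1) = Rational(10609, 46464)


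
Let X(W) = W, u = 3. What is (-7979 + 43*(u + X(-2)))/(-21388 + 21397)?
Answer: -7936/9 ≈ -881.78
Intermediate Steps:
(-7979 + 43*(u + X(-2)))/(-21388 + 21397) = (-7979 + 43*(3 - 2))/(-21388 + 21397) = (-7979 + 43*1)/9 = (-7979 + 43)*(1/9) = -7936*1/9 = -7936/9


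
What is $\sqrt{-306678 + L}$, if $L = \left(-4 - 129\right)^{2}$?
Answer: $i \sqrt{288989} \approx 537.58 i$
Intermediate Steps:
$L = 17689$ ($L = \left(-133\right)^{2} = 17689$)
$\sqrt{-306678 + L} = \sqrt{-306678 + 17689} = \sqrt{-288989} = i \sqrt{288989}$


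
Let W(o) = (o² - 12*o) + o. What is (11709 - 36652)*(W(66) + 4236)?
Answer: -196201638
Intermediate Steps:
W(o) = o² - 11*o
(11709 - 36652)*(W(66) + 4236) = (11709 - 36652)*(66*(-11 + 66) + 4236) = -24943*(66*55 + 4236) = -24943*(3630 + 4236) = -24943*7866 = -196201638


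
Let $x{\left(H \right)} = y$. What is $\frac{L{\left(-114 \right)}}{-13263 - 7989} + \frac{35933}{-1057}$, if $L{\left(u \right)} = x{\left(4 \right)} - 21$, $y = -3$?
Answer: $- \frac{9090747}{267421} \approx -33.994$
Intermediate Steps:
$x{\left(H \right)} = -3$
$L{\left(u \right)} = -24$ ($L{\left(u \right)} = -3 - 21 = -24$)
$\frac{L{\left(-114 \right)}}{-13263 - 7989} + \frac{35933}{-1057} = - \frac{24}{-13263 - 7989} + \frac{35933}{-1057} = - \frac{24}{-21252} + 35933 \left(- \frac{1}{1057}\right) = \left(-24\right) \left(- \frac{1}{21252}\right) - \frac{35933}{1057} = \frac{2}{1771} - \frac{35933}{1057} = - \frac{9090747}{267421}$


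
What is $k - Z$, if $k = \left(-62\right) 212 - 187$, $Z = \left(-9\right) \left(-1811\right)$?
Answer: $-29630$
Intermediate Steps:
$Z = 16299$
$k = -13331$ ($k = -13144 - 187 = -13331$)
$k - Z = -13331 - 16299 = -29630$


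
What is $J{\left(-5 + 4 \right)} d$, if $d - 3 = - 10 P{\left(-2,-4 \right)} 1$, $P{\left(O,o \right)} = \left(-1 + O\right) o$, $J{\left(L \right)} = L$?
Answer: $117$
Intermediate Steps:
$P{\left(O,o \right)} = o \left(-1 + O\right)$
$d = -117$ ($d = 3 + - 10 \left(- 4 \left(-1 - 2\right)\right) 1 = 3 + - 10 \left(\left(-4\right) \left(-3\right)\right) 1 = 3 + \left(-10\right) 12 \cdot 1 = 3 - 120 = -117$)
$J{\left(-5 + 4 \right)} d = \left(-5 + 4\right) \left(-117\right) = \left(-1\right) \left(-117\right) = 117$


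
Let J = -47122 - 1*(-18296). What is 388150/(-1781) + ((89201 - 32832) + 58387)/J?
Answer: -5696596168/25669553 ≈ -221.92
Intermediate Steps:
J = -28826 (J = -47122 + 18296 = -28826)
388150/(-1781) + ((89201 - 32832) + 58387)/J = 388150/(-1781) + ((89201 - 32832) + 58387)/(-28826) = 388150*(-1/1781) + (56369 + 58387)*(-1/28826) = -388150/1781 + 114756*(-1/28826) = -388150/1781 - 57378/14413 = -5696596168/25669553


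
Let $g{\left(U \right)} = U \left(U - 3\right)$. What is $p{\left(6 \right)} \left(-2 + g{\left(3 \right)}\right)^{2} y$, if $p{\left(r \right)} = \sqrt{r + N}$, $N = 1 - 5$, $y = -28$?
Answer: $- 112 \sqrt{2} \approx -158.39$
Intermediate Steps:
$g{\left(U \right)} = U \left(-3 + U\right)$
$N = -4$ ($N = 1 - 5 = -4$)
$p{\left(r \right)} = \sqrt{-4 + r}$ ($p{\left(r \right)} = \sqrt{r - 4} = \sqrt{-4 + r}$)
$p{\left(6 \right)} \left(-2 + g{\left(3 \right)}\right)^{2} y = \sqrt{-4 + 6} \left(-2 + 3 \left(-3 + 3\right)\right)^{2} \left(-28\right) = \sqrt{2} \left(-2 + 3 \cdot 0\right)^{2} \left(-28\right) = \sqrt{2} \left(-2 + 0\right)^{2} \left(-28\right) = \sqrt{2} \left(-2\right)^{2} \left(-28\right) = \sqrt{2} \cdot 4 \left(-28\right) = 4 \sqrt{2} \left(-28\right) = - 112 \sqrt{2}$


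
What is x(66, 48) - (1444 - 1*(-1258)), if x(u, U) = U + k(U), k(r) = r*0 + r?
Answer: -2606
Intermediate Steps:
k(r) = r (k(r) = 0 + r = r)
x(u, U) = 2*U (x(u, U) = U + U = 2*U)
x(66, 48) - (1444 - 1*(-1258)) = 2*48 - (1444 - 1*(-1258)) = 96 - (1444 + 1258) = 96 - 1*2702 = 96 - 2702 = -2606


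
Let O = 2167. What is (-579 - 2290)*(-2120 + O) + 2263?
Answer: -132580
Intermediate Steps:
(-579 - 2290)*(-2120 + O) + 2263 = (-579 - 2290)*(-2120 + 2167) + 2263 = -2869*47 + 2263 = -134843 + 2263 = -132580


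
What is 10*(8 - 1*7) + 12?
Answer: 22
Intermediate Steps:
10*(8 - 1*7) + 12 = 10*(8 - 7) + 12 = 10*1 + 12 = 10 + 12 = 22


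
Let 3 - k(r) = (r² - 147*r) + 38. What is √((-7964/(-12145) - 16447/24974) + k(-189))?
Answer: I*√5845365174369874136270/303309230 ≈ 252.07*I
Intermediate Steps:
k(r) = -35 - r² + 147*r (k(r) = 3 - ((r² - 147*r) + 38) = 3 - (38 + r² - 147*r) = 3 + (-38 - r² + 147*r) = -35 - r² + 147*r)
√((-7964/(-12145) - 16447/24974) + k(-189)) = √((-7964/(-12145) - 16447/24974) + (-35 - 1*(-189)² + 147*(-189))) = √((-7964*(-1/12145) - 16447*1/24974) + (-35 - 1*35721 - 27783)) = √((7964/12145 - 16447/24974) + (-35 - 35721 - 27783)) = √(-855879/303309230 - 63539) = √(-19271966020849/303309230) = I*√5845365174369874136270/303309230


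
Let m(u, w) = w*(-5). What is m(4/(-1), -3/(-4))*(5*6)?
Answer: -225/2 ≈ -112.50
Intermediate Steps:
m(u, w) = -5*w
m(4/(-1), -3/(-4))*(5*6) = (-(-15)/(-4))*(5*6) = -(-15)*(-1)/4*30 = -5*3/4*30 = -15/4*30 = -225/2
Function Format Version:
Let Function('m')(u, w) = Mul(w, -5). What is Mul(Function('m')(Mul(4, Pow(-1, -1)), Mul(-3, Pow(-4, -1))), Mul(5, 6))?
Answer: Rational(-225, 2) ≈ -112.50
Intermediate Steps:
Function('m')(u, w) = Mul(-5, w)
Mul(Function('m')(Mul(4, Pow(-1, -1)), Mul(-3, Pow(-4, -1))), Mul(5, 6)) = Mul(Mul(-5, Mul(-3, Pow(-4, -1))), Mul(5, 6)) = Mul(Mul(-5, Mul(-3, Rational(-1, 4))), 30) = Mul(Mul(-5, Rational(3, 4)), 30) = Mul(Rational(-15, 4), 30) = Rational(-225, 2)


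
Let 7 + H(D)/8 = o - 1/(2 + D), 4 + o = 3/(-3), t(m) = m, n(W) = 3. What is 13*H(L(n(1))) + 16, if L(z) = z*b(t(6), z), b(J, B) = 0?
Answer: -1284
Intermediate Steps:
o = -5 (o = -4 + 3/(-3) = -4 + 3*(-⅓) = -4 - 1 = -5)
L(z) = 0 (L(z) = z*0 = 0)
H(D) = -96 - 8/(2 + D) (H(D) = -56 + 8*(-5 - 1/(2 + D)) = -56 + (-40 - 8/(2 + D)) = -96 - 8/(2 + D))
13*H(L(n(1))) + 16 = 13*(8*(-25 - 12*0)/(2 + 0)) + 16 = 13*(8*(-25 + 0)/2) + 16 = 13*(8*(½)*(-25)) + 16 = 13*(-100) + 16 = -1300 + 16 = -1284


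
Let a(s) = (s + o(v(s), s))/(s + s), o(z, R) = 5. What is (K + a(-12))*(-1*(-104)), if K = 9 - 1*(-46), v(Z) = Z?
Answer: 17251/3 ≈ 5750.3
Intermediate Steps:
K = 55 (K = 9 + 46 = 55)
a(s) = (5 + s)/(2*s) (a(s) = (s + 5)/(s + s) = (5 + s)/((2*s)) = (5 + s)*(1/(2*s)) = (5 + s)/(2*s))
(K + a(-12))*(-1*(-104)) = (55 + (½)*(5 - 12)/(-12))*(-1*(-104)) = (55 + (½)*(-1/12)*(-7))*104 = (55 + 7/24)*104 = (1327/24)*104 = 17251/3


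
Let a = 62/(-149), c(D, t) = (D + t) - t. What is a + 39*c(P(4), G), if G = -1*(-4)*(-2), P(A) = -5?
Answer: -29117/149 ≈ -195.42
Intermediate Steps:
G = -8 (G = 4*(-2) = -8)
c(D, t) = D
a = -62/149 (a = 62*(-1/149) = -62/149 ≈ -0.41611)
a + 39*c(P(4), G) = -62/149 + 39*(-5) = -62/149 - 195 = -29117/149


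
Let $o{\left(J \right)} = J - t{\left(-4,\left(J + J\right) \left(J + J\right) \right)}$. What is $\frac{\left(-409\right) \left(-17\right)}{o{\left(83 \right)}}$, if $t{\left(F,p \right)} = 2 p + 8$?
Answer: $- \frac{6953}{55037} \approx -0.12633$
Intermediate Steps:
$t{\left(F,p \right)} = 8 + 2 p$
$o{\left(J \right)} = -8 + J - 8 J^{2}$ ($o{\left(J \right)} = J - \left(8 + 2 \left(J + J\right) \left(J + J\right)\right) = J - \left(8 + 2 \cdot 2 J 2 J\right) = J - \left(8 + 2 \cdot 4 J^{2}\right) = J - \left(8 + 8 J^{2}\right) = -8 + J - 8 J^{2}$)
$\frac{\left(-409\right) \left(-17\right)}{o{\left(83 \right)}} = \frac{\left(-409\right) \left(-17\right)}{-8 + 83 - 8 \cdot 83^{2}} = \frac{6953}{-8 + 83 - 55112} = \frac{6953}{-55037} = 6953 \left(- \frac{1}{55037}\right) = - \frac{6953}{55037}$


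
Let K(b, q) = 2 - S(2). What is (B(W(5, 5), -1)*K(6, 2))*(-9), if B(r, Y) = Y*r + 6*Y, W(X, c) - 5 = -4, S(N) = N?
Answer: 0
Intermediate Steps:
W(X, c) = 1 (W(X, c) = 5 - 4 = 1)
B(r, Y) = 6*Y + Y*r
K(b, q) = 0 (K(b, q) = 2 - 1*2 = 2 - 2 = 0)
(B(W(5, 5), -1)*K(6, 2))*(-9) = (-(6 + 1)*0)*(-9) = (-1*7*0)*(-9) = -7*0*(-9) = 0*(-9) = 0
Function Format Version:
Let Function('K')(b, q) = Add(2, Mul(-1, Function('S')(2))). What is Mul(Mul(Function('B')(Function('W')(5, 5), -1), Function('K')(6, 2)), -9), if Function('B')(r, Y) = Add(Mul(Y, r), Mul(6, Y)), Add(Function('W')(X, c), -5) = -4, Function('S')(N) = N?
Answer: 0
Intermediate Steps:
Function('W')(X, c) = 1 (Function('W')(X, c) = Add(5, -4) = 1)
Function('B')(r, Y) = Add(Mul(6, Y), Mul(Y, r))
Function('K')(b, q) = 0 (Function('K')(b, q) = Add(2, Mul(-1, 2)) = Add(2, -2) = 0)
Mul(Mul(Function('B')(Function('W')(5, 5), -1), Function('K')(6, 2)), -9) = Mul(Mul(Mul(-1, Add(6, 1)), 0), -9) = Mul(Mul(Mul(-1, 7), 0), -9) = Mul(Mul(-7, 0), -9) = Mul(0, -9) = 0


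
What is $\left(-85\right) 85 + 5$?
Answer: $-7220$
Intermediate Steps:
$\left(-85\right) 85 + 5 = -7225 + 5 = -7220$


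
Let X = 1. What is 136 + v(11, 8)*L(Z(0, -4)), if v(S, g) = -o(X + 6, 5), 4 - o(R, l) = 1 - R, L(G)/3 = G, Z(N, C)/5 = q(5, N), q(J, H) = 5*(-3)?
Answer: 2386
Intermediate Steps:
q(J, H) = -15
Z(N, C) = -75 (Z(N, C) = 5*(-15) = -75)
L(G) = 3*G
o(R, l) = 3 + R (o(R, l) = 4 - (1 - R) = 4 + (-1 + R) = 3 + R)
v(S, g) = -10 (v(S, g) = -(3 + (1 + 6)) = -(3 + 7) = -1*10 = -10)
136 + v(11, 8)*L(Z(0, -4)) = 136 - 30*(-75) = 136 - 10*(-225) = 136 + 2250 = 2386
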